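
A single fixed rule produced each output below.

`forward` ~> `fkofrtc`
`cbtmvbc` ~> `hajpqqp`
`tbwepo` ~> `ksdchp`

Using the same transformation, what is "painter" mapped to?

The transformation: move the first 2 characters to the end (rotate left by 2), then shift every letter 12 places backward in the alphabet (wrapping around).
Working it through for "painter": intermediate "interpa", final "wbhsfdo".

wbhsfdo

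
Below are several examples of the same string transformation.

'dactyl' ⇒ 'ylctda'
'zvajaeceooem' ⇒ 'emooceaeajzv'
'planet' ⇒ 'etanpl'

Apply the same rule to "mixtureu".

euurxtmi

Looking at the pairs, the operation is to reverse the string, then swap each adjacent pair of characters (1↔2, 3↔4, ...).
"mixtureu" → "uerutxim" → "euurxtmi".
(Check on "planet": → "tenalp" → "etanpl" ✓)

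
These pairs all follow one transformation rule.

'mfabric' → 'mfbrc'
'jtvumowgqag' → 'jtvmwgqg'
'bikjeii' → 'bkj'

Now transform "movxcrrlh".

mvxcrrlh

In each case the input is transformed by: remove every vowel.
So "movxcrrlh" becomes "mvxcrrlh".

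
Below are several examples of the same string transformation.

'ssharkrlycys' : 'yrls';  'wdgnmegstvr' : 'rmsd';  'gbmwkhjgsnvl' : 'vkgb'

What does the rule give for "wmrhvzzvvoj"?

Rule — keep one character in every 3, starting at position 2 (positions 2nd, 5th, 8th, ...), then swap the first and last characters.
Applying both steps to "wmrhvzzvvoj": "mvvj", then "jvvm".

jvvm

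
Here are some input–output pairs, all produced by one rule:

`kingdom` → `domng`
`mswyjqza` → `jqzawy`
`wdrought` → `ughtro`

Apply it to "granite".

itean

Rule — delete the first 2 characters, then move the first 2 characters to the end (rotate left by 2).
For "granite", step one produces "anite"; step two turns that into "itean".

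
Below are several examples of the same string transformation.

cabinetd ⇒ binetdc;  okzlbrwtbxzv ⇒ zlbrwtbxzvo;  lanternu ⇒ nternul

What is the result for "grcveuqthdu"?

cveuqthdug

The rule is to move the first character to the end, then delete the first character.
For "grcveuqthdu", step one produces "rcveuqthdug"; step two turns that into "cveuqthdug".
(Check on "okzlbrwtbxzv": → "kzlbrwtbxzvo" → "zlbrwtbxzvo" ✓)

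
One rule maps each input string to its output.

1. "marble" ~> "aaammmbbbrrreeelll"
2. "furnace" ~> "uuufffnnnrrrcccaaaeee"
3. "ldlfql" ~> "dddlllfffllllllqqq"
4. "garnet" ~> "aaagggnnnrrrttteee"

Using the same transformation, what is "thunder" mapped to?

Looking at the pairs, the operation is to swap each adjacent pair of characters (1↔2, 3↔4, ...), then repeat every character 3 times.
Starting from "thunder": after the first operation, "htnuedr"; after the second, "hhhtttnnnuuueeedddrrr".
(Check on "furnace": → "ufnrcae" → "uuufffnnnrrrcccaaaeee" ✓)

hhhtttnnnuuueeedddrrr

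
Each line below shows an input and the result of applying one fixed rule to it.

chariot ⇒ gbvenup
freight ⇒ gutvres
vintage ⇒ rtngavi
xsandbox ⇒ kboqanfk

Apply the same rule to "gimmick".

xpvzzvt

The rule is to reverse the string, then shift every letter 13 places forward in the alphabet (wrapping around) — i.e. ROT13.
On "gimmick": the first step gives "kcimmig", and the second then gives "xpvzzvt".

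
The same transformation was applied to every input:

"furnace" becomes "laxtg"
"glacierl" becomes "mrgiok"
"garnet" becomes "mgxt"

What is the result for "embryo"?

kshx

Looking at the pairs, the operation is to shift every letter 6 places forward in the alphabet (wrapping around), then delete the last 2 characters.
"embryo" → "kshxeu" → "kshx".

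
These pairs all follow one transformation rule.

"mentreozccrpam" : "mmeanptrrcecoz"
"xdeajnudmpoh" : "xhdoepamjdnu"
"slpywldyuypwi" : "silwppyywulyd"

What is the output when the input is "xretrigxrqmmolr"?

Looking at the pairs, the operation is to take characters alternately from the front and the back (1st, last, 2nd, 2nd-last, ...).
"xretrigxrqmmolr" → "xrrleotmrmiqgrx".

xrrleotmrmiqgrx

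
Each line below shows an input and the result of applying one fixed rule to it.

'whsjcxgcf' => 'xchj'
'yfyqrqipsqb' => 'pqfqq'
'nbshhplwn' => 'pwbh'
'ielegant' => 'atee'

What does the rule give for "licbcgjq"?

gqib

Rule — keep every other character starting from the second (positions 2nd, 4th, 6th, ...), then move the last 2 characters to the front (rotate right by 2).
Starting from "licbcgjq": after the first operation, "ibgq"; after the second, "gqib".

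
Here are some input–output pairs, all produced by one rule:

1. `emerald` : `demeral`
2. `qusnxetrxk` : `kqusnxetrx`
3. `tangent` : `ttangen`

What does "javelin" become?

Looking at the pairs, the operation is to move the last character to the front.
For "javelin" the result is "njaveli".

njaveli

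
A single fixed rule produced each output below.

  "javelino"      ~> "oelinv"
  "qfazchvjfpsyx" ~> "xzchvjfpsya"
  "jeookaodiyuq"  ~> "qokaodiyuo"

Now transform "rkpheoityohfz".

The transformation: delete the first 2 characters, then swap the first and last characters.
Applying both steps to "rkpheoityohfz": "pheoityohfz", then "zheoityohfp".

zheoityohfp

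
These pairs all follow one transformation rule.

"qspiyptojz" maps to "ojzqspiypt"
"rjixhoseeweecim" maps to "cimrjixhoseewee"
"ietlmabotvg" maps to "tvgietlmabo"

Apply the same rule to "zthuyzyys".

yyszthuyz

The transformation: move the last 3 characters to the front (rotate right by 3).
So "zthuyzyys" becomes "yyszthuyz".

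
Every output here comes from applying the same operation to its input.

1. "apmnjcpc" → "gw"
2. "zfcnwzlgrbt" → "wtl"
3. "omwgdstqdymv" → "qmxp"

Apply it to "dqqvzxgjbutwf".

krvq

Each output is the input with this applied: shift every letter 6 places backward in the alphabet (wrapping around), then keep one character in every 3, starting at position 3 (positions 3rd, 6th, 9th, ...).
Starting from "dqqvzxgjbutwf": after the first operation, "xkkptradvonqz"; after the second, "krvq".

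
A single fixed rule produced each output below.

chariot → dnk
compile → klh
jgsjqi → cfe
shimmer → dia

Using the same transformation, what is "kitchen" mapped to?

The pattern: keep every other character starting from the second (positions 2nd, 4th, 6th, ...), then shift every letter 4 places backward in the alphabet (wrapping around).
On "kitchen" that produces "eya".

eya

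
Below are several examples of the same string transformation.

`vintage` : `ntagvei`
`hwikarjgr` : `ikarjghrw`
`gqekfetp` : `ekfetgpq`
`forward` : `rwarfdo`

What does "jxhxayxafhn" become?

Each output is the input with this applied: swap the first and last characters, then move the first 2 characters to the end (rotate left by 2).
Starting from "jxhxayxafhn": after the first operation, "nxhxayxafhj"; after the second, "hxayxafhjnx".

hxayxafhjnx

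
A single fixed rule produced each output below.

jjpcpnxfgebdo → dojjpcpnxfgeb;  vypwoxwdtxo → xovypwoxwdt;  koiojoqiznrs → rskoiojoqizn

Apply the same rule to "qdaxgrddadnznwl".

wlqdaxgrddadnzn

Each output is the input with this applied: move the last 2 characters to the front (rotate right by 2).
Doing the same to "qdaxgrddadnznwl": "wlqdaxgrddadnzn".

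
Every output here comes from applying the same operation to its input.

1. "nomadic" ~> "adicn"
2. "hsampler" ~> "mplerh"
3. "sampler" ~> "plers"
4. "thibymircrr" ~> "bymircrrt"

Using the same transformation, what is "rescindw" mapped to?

Looking at the pairs, the operation is to move the first 3 characters to the end (rotate left by 3), then delete the last 2 characters.
"rescindw" → "cindwres" → "cindwr".

cindwr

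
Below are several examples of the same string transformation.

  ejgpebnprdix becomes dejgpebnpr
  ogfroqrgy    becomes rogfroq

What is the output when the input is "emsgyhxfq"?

Looking at the pairs, the operation is to delete the last 2 characters, then move the last character to the front.
Doing the same to "emsgyhxfq": "xemsgyh".
(Check on "ogfroqrgy": → "ogfroqr" → "rogfroq" ✓)

xemsgyh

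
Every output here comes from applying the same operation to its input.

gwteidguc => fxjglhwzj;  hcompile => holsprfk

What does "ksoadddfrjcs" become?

vfmuigggdrvn

Looking at the pairs, the operation is to shift every letter 3 places forward in the alphabet (wrapping around), then reverse the string.
Applying that to "ksoadddfrjcs" gives "vfmuigggdrvn".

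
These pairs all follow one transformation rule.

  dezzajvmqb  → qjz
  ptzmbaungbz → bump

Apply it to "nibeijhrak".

ajb

Looking at the pairs, the operation is to reverse the string, then keep one character in every 3, starting at position 2 (positions 2nd, 5th, 8th, ...).
Working it through for "nibeijhrak": intermediate "karhjiebin", final "ajb".
(Check on "dezzajvmqb": → "bqmvjazzed" → "qjz" ✓)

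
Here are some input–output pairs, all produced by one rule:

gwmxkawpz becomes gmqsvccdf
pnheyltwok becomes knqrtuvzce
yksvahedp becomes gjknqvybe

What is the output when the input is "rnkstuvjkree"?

Rule — sort the characters into alphabetical order, then shift every letter 6 places forward in the alphabet (wrapping around).
So "rnkstuvjkree" becomes "kkpqqtxxyzab".

kkpqqtxxyzab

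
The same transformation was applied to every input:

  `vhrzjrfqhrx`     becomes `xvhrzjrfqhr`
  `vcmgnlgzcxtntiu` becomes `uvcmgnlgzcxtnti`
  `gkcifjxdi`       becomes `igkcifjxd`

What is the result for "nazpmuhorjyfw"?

wnazpmuhorjyf

What's happening: move the last character to the front.
So "nazpmuhorjyfw" becomes "wnazpmuhorjyf".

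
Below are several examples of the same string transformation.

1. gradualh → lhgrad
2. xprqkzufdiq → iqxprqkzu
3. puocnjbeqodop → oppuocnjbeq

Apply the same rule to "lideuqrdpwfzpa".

palideuqrdpw

Looking at the pairs, the operation is to move the last 2 characters to the front (rotate right by 2), then delete the last 2 characters.
"lideuqrdpwfzpa" → "palideuqrdpwfz" → "palideuqrdpw".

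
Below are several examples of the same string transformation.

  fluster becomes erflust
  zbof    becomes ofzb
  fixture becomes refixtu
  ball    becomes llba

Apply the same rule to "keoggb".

In each case the input is transformed by: move the last 2 characters to the front (rotate right by 2).
On "keoggb" that produces "gbkeog".

gbkeog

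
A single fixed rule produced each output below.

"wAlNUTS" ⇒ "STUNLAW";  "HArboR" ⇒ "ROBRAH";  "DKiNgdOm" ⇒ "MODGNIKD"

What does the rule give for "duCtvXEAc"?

CAEXVTCUD

Each output is the input with this applied: reverse the string, then convert every letter to uppercase.
Working it through for "duCtvXEAc": intermediate "cAEXvtCud", final "CAEXVTCUD".
(Check on "wAlNUTS": → "STUNlAw" → "STUNLAW" ✓)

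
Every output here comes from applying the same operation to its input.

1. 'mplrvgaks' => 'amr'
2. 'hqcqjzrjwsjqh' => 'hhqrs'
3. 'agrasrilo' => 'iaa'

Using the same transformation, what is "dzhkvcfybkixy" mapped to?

Rule — keep one character in every 3, starting at position 1 (positions 1st, 4th, 7th, ...), then move the last character to the front.
Working it through for "dzhkvcfybkixy": intermediate "dkfky", final "ydkfk".

ydkfk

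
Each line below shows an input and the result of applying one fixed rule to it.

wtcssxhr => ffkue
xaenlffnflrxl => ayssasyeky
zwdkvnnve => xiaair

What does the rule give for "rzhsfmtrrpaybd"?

fszgeecnloq

Each output is the input with this applied: shift every letter 13 places forward in the alphabet (wrapping around) — i.e. ROT13, then delete the first 3 characters.
Starting from "rzhsfmtrrpaybd": after the first operation, "emufszgeecnloq"; after the second, "fszgeecnloq".
(Check on "zwdkvnnve": → "mjqxiaair" → "xiaair" ✓)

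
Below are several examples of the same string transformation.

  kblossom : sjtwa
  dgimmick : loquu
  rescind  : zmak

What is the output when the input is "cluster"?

ktca

In each case the input is transformed by: shift every letter 8 places forward in the alphabet (wrapping around), then delete the last 3 characters.
For "cluster", step one produces "ktcabmz"; step two turns that into "ktca".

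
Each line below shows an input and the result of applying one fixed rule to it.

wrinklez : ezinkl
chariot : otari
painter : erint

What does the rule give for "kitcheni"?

nitche

Rule — delete the first 2 characters, then move the last 2 characters to the front (rotate right by 2).
Applying both steps to "kitcheni": "tcheni", then "nitche".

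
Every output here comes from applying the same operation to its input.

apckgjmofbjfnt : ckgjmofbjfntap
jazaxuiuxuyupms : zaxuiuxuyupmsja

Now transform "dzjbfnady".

jbfnadydz

The rule is to move the first 2 characters to the end (rotate left by 2).
On "dzjbfnady" that produces "jbfnadydz".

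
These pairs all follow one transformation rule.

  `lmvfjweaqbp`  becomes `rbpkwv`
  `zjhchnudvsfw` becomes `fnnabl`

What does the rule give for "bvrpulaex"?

What's happening: keep every other character starting from the first (positions 1st, 3rd, 5th, ...), then shift every letter 6 places forward in the alphabet (wrapping around).
Working it through for "bvrpulaex": intermediate "bruax", final "hxagd".

hxagd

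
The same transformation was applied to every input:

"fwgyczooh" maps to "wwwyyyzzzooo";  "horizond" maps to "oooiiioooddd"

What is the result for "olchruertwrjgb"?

lllhhhuuurrrwwwjjjbbb

The pattern: keep every other character starting from the second (positions 2nd, 4th, 6th, ...), then repeat every character 3 times.
Applying both steps to "olchruertwrjgb": "lhurwjb", then "lllhhhuuurrrwwwjjjbbb".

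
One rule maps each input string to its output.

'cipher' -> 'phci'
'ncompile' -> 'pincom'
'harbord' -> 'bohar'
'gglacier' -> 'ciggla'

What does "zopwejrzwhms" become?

whzopwejrz

The pattern: delete the last 2 characters, then move the last 2 characters to the front (rotate right by 2).
For "zopwejrzwhms", step one produces "zopwejrzwh"; step two turns that into "whzopwejrz".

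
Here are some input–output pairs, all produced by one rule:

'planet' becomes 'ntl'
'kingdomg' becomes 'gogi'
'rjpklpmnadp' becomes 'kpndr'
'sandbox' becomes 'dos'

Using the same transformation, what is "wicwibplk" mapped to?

What's happening: move the first 2 characters to the end (rotate left by 2), then keep every other character starting from the second (positions 2nd, 4th, 6th, ...).
Working it through for "wicwibplk": intermediate "cwibplkwi", final "wblw".
(Check on "kingdomg": → "ngdomgki" → "gogi" ✓)

wblw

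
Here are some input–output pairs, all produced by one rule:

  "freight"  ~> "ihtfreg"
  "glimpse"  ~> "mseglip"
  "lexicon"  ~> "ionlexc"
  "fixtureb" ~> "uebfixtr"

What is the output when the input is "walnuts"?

ntswalu

Each output is the input with this applied: move the last 3 characters to the front (rotate right by 3), then swap the first and last characters.
On "walnuts": the first step gives "utswaln", and the second then gives "ntswalu".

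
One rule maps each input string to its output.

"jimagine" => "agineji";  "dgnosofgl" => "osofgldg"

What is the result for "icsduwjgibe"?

Looking at the pairs, the operation is to move the first 2 characters to the end (rotate left by 2), then delete the first character.
Starting from "icsduwjgibe": after the first operation, "sduwjgibeic"; after the second, "duwjgibeic".

duwjgibeic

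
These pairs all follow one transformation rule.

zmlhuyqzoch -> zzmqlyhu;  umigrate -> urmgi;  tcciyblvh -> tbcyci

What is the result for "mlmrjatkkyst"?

mklkmtraj

Each output is the input with this applied: delete the last 3 characters, then take characters alternately from the front and the back (1st, last, 2nd, 2nd-last, ...).
Starting from "mlmrjatkkyst": after the first operation, "mlmrjatkk"; after the second, "mklkmtraj".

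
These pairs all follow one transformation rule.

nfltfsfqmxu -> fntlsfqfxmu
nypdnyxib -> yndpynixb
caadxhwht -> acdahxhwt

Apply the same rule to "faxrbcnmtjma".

afrxcbmnjtam

Each output is the input with this applied: swap each adjacent pair of characters (1↔2, 3↔4, ...).
So "faxrbcnmtjma" becomes "afrxcbmnjtam".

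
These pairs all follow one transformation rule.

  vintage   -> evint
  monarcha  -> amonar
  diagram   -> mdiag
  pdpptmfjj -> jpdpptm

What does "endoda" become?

The pattern: move the last character to the front, then delete the last 2 characters.
Doing the same to "endoda": "aend".

aend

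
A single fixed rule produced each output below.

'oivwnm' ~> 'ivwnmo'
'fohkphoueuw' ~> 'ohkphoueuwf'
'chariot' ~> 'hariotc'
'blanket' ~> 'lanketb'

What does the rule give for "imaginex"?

Each output is the input with this applied: move the first character to the end.
Doing the same to "imaginex": "maginexi".

maginexi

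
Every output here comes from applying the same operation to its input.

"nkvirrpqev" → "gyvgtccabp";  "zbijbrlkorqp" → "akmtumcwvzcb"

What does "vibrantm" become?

xgtmclye

Looking at the pairs, the operation is to move the last character to the front, then shift every letter 11 places forward in the alphabet (wrapping around).
On "vibrantm": the first step gives "mvibrant", and the second then gives "xgtmclye".
(Check on "nkvirrpqev": → "vnkvirrpqe" → "gyvgtccabp" ✓)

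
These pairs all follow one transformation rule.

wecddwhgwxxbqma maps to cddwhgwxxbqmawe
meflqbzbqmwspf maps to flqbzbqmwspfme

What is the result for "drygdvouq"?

Each output is the input with this applied: move the first 2 characters to the end (rotate left by 2).
"drygdvouq" → "ygdvouqdr".

ygdvouqdr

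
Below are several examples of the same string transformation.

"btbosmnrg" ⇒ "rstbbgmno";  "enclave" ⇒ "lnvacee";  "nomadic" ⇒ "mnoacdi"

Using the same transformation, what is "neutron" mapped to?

Each output is the input with this applied: sort the characters into alphabetical order, then move the last 3 characters to the front (rotate right by 3).
"neutron" → "ennortu" → "rtuenno".

rtuenno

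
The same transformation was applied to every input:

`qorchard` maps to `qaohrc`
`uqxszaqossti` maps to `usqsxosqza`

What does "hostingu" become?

hnoist

Each output is the input with this applied: delete the last 2 characters, then take characters alternately from the front and the back (1st, last, 2nd, 2nd-last, ...).
Applying both steps to "hostingu": "hostin", then "hnoist".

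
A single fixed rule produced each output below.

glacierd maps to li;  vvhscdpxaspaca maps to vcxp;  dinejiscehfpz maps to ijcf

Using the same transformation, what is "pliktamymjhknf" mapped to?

ltyh

Each output is the input with this applied: move the last character to the front, then keep one character in every 3, starting at position 3 (positions 3rd, 6th, 9th, ...).
Applying that to "pliktamymjhknf" gives "ltyh".
(Check on "dinejiscehfpz": → "zdinejiscehfp" → "ijcf" ✓)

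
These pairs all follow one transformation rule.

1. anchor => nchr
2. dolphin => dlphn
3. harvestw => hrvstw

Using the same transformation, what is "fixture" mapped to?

fxtr

What's happening: remove every vowel.
On "fixture" that produces "fxtr".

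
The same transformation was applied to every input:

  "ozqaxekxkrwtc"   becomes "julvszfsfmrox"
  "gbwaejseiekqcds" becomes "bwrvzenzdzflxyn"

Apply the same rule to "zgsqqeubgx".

In each case the input is transformed by: shift every letter 5 places backward in the alphabet (wrapping around).
Doing the same to "zgsqqeubgx": "ubnllzpwbs".

ubnllzpwbs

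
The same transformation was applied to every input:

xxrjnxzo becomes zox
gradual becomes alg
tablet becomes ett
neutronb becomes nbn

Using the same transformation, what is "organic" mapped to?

ico

Rule — move the last 2 characters to the front (rotate right by 2), then keep only the first 3 characters.
Applying both steps to "organic": "icorgan", then "ico".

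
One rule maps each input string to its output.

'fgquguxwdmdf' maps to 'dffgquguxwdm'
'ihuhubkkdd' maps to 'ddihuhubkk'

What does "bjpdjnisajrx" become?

rxbjpdjnisaj

Each output is the input with this applied: move the last 2 characters to the front (rotate right by 2).
Doing the same to "bjpdjnisajrx": "rxbjpdjnisaj".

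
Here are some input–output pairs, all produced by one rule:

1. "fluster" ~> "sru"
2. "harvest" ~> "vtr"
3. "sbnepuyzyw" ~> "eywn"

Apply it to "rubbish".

bhb

The pattern: move the first 3 characters to the end (rotate left by 3), then keep one character in every 3, starting at position 1 (positions 1st, 4th, 7th, ...).
For "rubbish" the result is "bhb".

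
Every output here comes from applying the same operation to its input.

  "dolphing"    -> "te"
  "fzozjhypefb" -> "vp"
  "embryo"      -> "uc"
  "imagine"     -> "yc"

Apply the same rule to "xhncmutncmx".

Rule — shift every letter 10 places backward in the alphabet (wrapping around), then keep only the first 2 characters.
Working it through for "xhncmutncmx": intermediate "nxdsckjdscn", final "nx".

nx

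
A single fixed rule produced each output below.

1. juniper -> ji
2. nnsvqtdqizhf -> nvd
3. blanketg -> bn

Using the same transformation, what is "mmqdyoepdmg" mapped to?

In each case the input is transformed by: keep one character in every 3, starting at position 1 (positions 1st, 4th, 7th, ...), then delete the last character.
Applying both steps to "mmqdyoepdmg": "mdem", then "mde".

mde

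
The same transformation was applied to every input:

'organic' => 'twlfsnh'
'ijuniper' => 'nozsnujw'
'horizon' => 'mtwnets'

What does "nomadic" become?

The transformation: shift every letter 5 places forward in the alphabet (wrapping around).
So "nomadic" becomes "strfinh".

strfinh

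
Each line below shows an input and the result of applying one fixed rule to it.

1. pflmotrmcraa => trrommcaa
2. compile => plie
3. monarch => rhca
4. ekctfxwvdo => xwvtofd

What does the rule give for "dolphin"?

The rule is to delete the first 3 characters, then sort the characters into reverse alphabetical order.
So "dolphin" becomes "pnih".

pnih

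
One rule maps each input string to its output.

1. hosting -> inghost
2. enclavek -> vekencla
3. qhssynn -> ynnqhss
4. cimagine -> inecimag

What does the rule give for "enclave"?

aveencl

The transformation: move the last 3 characters to the front (rotate right by 3).
For "enclave" the result is "aveencl".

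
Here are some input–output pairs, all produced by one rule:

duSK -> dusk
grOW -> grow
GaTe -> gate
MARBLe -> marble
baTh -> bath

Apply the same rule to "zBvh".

What's happening: convert every letter to lowercase.
For "zBvh" the result is "zbvh".

zbvh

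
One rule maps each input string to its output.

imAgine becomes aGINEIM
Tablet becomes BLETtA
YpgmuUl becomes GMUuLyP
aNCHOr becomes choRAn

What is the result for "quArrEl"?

In each case the input is transformed by: flip the case of every letter, then move the first 2 characters to the end (rotate left by 2).
On "quArrEl": the first step gives "QUaRReL", and the second then gives "aRReLQU".
(Check on "Tablet": → "tABLET" → "BLETtA" ✓)

aRReLQU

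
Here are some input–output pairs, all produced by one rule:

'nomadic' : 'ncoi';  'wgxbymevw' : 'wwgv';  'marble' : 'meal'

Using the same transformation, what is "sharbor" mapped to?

srho

The pattern: take characters alternately from the front and the back (1st, last, 2nd, 2nd-last, ...), then keep only the first 4 characters.
On "sharbor": the first step gives "srhoabr", and the second then gives "srho".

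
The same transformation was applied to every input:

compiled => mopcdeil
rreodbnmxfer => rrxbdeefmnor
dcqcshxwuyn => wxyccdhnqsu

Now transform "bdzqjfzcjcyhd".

What's happening: sort the characters into alphabetical order, then move the last 3 characters to the front (rotate right by 3).
On "bdzqjfzcjcyhd" that produces "yzzbccddfhjjq".

yzzbccddfhjjq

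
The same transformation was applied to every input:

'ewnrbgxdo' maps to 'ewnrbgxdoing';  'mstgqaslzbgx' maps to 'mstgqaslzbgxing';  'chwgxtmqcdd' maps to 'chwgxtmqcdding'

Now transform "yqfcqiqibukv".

Each output is the input with this applied: append "ing".
"yqfcqiqibukv" → "yqfcqiqibukving".

yqfcqiqibukving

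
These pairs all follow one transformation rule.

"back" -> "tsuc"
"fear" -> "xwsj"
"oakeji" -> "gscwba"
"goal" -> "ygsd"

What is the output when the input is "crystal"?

ujqklsd

The rule is to shift every letter 8 places backward in the alphabet (wrapping around).
"crystal" → "ujqklsd".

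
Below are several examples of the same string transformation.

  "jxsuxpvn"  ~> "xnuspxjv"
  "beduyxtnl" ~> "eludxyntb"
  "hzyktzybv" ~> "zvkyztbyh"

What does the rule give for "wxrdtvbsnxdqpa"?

xadrvtsbxnqdwp

What's happening: swap the first and last characters, then swap each adjacent pair of characters (1↔2, 3↔4, ...).
Doing the same to "wxrdtvbsnxdqpa": "xadrvtsbxnqdwp".
(Check on "jxsuxpvn": → "nxsuxpvj" → "xnuspxjv" ✓)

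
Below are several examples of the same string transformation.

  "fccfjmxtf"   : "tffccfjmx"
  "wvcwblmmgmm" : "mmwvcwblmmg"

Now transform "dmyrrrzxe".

Each output is the input with this applied: move the last 2 characters to the front (rotate right by 2).
Applying that to "dmyrrrzxe" gives "xedmyrrrz".

xedmyrrrz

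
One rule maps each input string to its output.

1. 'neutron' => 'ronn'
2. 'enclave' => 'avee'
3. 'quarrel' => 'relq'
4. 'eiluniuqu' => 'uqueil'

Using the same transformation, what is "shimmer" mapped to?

In each case the input is transformed by: move the last 3 characters to the front (rotate right by 3), then delete the last 3 characters.
Starting from "shimmer": after the first operation, "mershim"; after the second, "mers".
(Check on "quarrel": → "relquar" → "relq" ✓)

mers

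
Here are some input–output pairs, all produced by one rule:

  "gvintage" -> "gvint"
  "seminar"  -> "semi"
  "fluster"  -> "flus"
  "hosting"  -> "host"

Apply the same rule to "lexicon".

lexi

The transformation: delete the last 3 characters.
For "lexicon" the result is "lexi".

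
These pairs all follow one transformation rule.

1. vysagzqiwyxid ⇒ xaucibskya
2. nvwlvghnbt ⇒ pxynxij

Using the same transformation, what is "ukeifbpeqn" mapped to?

What's happening: shift every letter 2 places forward in the alphabet (wrapping around), then delete the last 3 characters.
On "ukeifbpeqn": the first step gives "wmgkhdrgsp", and the second then gives "wmgkhdr".

wmgkhdr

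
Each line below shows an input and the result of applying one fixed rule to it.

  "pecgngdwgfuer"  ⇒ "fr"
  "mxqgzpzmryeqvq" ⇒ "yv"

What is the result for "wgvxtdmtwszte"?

In each case the input is transformed by: keep one character in every 3, starting at position 1 (positions 1st, 4th, 7th, ...), then delete the first 3 characters.
On "wgvxtdmtwszte": the first step gives "wxmse", and the second then gives "se".

se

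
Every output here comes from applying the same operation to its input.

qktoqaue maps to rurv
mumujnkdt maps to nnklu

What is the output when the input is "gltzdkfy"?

What's happening: shift every letter 1 place forward in the alphabet (wrapping around), then keep every other character starting from the first (positions 1st, 3rd, 5th, ...).
Starting from "gltzdkfy": after the first operation, "hmuaelgz"; after the second, "hueg".

hueg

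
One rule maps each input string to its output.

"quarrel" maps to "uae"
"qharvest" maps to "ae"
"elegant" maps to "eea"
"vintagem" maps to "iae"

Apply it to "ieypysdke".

Rule — keep only the vowels.
Applying that to "ieypysdke" gives "iee".

iee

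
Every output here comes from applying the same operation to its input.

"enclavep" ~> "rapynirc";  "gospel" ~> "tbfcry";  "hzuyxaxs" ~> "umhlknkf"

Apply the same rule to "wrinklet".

Rule — shift every letter 13 places forward in the alphabet (wrapping around) — i.e. ROT13.
Doing the same to "wrinklet": "jevaxyrg".

jevaxyrg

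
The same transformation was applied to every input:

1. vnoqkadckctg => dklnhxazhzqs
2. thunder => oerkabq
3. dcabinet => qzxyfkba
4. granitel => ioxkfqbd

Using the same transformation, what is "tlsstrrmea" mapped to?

What's happening: swap the first and last characters, then shift every letter 3 places backward in the alphabet (wrapping around).
"tlsstrrmea" → "xippqoojbq".

xippqoojbq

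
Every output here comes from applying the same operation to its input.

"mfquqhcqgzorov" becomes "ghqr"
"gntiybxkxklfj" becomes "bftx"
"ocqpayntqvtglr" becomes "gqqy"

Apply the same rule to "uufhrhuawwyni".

Looking at the pairs, the operation is to keep one character in every 3, starting at position 3 (positions 3rd, 6th, 9th, ...), then sort the characters into alphabetical order.
Starting from "uufhrhuawwyni": after the first operation, "fhwn"; after the second, "fhnw".

fhnw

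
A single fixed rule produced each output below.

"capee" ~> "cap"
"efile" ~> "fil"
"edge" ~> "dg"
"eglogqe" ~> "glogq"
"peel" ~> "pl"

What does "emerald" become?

mrald

In each case the input is transformed by: remove every "e".
On "emerald" that produces "mrald".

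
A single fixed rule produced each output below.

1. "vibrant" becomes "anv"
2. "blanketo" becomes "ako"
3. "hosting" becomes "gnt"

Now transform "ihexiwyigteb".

bgiw

Rule — sort the characters into alphabetical order, then keep one character in every 3, starting at position 1 (positions 1st, 4th, 7th, ...).
On "ihexiwyigteb": the first step gives "beeghiiitwxy", and the second then gives "bgiw".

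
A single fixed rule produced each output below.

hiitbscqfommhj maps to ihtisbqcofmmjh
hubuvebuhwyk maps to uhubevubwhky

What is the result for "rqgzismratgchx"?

qrzgsirmtacgxh

The transformation: swap each adjacent pair of characters (1↔2, 3↔4, ...).
Applying that to "rqgzismratgchx" gives "qrzgsirmtacgxh".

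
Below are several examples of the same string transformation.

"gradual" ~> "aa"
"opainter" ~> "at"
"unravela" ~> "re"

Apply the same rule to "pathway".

The pattern: keep one character in every 3, starting at position 3 (positions 3rd, 6th, 9th, ...).
For "pathway" the result is "ta".

ta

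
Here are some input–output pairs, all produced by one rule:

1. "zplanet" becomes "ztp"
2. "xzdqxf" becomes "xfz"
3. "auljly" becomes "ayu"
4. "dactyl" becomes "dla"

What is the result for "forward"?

fdo

The transformation: take characters alternately from the front and the back (1st, last, 2nd, 2nd-last, ...), then keep only the first 3 characters.
Starting from "forward": after the first operation, "fdorraw"; after the second, "fdo".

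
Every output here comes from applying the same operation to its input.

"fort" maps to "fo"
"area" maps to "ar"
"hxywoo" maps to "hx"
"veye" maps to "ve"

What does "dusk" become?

du

What's happening: keep only the first 2 characters.
So "dusk" becomes "du".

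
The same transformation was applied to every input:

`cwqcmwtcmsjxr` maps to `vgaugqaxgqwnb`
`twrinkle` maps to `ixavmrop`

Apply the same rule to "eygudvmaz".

dickyhzqe

Rule — move the last character to the front, then shift every letter 4 places forward in the alphabet (wrapping around).
Working it through for "eygudvmaz": intermediate "zeygudvma", final "dickyhzqe".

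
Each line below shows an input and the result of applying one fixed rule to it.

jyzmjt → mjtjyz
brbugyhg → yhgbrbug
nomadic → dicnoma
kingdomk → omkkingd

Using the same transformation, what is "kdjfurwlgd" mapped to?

lgdkdjfurw

The rule is to move the last 3 characters to the front (rotate right by 3).
On "kdjfurwlgd" that produces "lgdkdjfurw".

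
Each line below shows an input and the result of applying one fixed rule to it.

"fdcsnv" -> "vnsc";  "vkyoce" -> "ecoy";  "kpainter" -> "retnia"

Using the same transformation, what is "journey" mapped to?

In each case the input is transformed by: reverse the string, then delete the last 2 characters.
Starting from "journey": after the first operation, "yenruoj"; after the second, "yenru".

yenru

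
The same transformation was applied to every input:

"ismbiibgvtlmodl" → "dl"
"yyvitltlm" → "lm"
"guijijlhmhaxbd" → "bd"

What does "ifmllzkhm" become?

hm

Each output is the input with this applied: keep only the last 2 characters.
So "ifmllzkhm" becomes "hm".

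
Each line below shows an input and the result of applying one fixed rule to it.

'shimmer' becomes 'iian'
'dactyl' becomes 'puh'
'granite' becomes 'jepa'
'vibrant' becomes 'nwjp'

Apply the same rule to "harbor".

xkn

The pattern: shift every letter 4 places backward in the alphabet (wrapping around), then delete the first 3 characters.
Working it through for "harbor": intermediate "dwnxkn", final "xkn".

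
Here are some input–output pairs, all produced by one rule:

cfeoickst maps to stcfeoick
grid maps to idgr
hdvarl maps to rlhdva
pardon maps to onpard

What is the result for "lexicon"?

onlexic

The pattern: move the last 2 characters to the front (rotate right by 2).
"lexicon" → "onlexic".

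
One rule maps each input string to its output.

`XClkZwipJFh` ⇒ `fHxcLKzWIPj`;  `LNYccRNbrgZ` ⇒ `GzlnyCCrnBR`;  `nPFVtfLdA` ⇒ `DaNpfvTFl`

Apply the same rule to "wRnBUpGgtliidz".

DZWrNbuPgGTLII

Rule — move the last 2 characters to the front (rotate right by 2), then flip the case of every letter.
For "wRnBUpGgtliidz" the result is "DZWrNbuPgGTLII".
(Check on "LNYccRNbrgZ": → "gZLNYccRNbr" → "GzlnyCCrnBR" ✓)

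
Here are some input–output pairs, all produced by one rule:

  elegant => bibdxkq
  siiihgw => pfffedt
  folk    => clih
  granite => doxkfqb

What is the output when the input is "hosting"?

elpqfkd

Looking at the pairs, the operation is to shift every letter 3 places backward in the alphabet (wrapping around).
Applying that to "hosting" gives "elpqfkd".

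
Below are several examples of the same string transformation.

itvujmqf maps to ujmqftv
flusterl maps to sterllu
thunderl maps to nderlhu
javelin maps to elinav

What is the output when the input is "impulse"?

ulsemp

The pattern: delete the first character, then move the first 2 characters to the end (rotate left by 2).
Doing the same to "impulse": "ulsemp".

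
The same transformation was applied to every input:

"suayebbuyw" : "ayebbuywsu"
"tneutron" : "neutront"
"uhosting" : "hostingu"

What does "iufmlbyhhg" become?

fmlbyhhgiu

In each case the input is transformed by: move the last 3 characters to the front (rotate right by 3), then swap the front and back halves of the string.
Applying both steps to "iufmlbyhhg": "hhgiufmlby", then "fmlbyhhgiu".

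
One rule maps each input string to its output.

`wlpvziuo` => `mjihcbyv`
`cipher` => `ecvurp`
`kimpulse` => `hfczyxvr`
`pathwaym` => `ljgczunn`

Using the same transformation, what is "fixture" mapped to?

In each case the input is transformed by: sort the characters into reverse alphabetical order, then shift every letter 13 places forward in the alphabet (wrapping around) — i.e. ROT13.
Starting from "fixture": after the first operation, "xutrife"; after the second, "khgevsr".
(Check on "wlpvziuo": → "zwvupoli" → "mjihcbyv" ✓)

khgevsr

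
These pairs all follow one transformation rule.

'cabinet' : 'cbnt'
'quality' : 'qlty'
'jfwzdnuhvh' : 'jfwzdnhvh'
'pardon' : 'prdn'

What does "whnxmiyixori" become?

whnxmyxr

In each case the input is transformed by: remove every vowel.
For "whnxmiyixori" the result is "whnxmyxr".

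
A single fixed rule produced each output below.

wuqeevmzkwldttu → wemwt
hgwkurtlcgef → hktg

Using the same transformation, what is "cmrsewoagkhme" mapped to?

The rule is to keep one character in every 3, starting at position 1 (positions 1st, 4th, 7th, ...).
For "cmrsewoagkhme" the result is "csoke".

csoke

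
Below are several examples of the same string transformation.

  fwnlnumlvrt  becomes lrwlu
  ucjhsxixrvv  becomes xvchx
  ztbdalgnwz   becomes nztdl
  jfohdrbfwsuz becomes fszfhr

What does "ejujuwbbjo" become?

What's happening: keep every other character starting from the second (positions 2nd, 4th, 6th, ...), then move the first 3 characters to the end (rotate left by 3).
Starting from "ejujuwbbjo": after the first operation, "jjwbo"; after the second, "bojjw".

bojjw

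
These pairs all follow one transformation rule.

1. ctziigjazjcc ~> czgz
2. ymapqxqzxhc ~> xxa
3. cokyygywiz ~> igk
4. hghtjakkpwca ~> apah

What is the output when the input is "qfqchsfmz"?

zsq

Rule — keep one character in every 3, starting at position 3 (positions 3rd, 6th, 9th, ...), then reverse the string.
So "qfqchsfmz" becomes "zsq".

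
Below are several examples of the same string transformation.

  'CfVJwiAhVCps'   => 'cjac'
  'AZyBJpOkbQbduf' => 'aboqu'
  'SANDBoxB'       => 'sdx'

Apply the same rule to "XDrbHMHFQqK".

What's happening: keep one character in every 3, starting at position 1 (positions 1st, 4th, 7th, ...), then convert every letter to lowercase.
For "XDrbHMHFQqK", step one produces "XbHq"; step two turns that into "xbhq".

xbhq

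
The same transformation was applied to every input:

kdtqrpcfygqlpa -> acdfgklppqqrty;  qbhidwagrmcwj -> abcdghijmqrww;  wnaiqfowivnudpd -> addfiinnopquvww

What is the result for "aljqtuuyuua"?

Looking at the pairs, the operation is to sort the characters into alphabetical order.
Applying that to "aljqtuuyuua" gives "aajlqtuuuuy".

aajlqtuuuuy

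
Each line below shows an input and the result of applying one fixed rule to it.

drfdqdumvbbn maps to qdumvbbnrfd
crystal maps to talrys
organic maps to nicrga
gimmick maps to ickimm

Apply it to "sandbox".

boxand

In each case the input is transformed by: delete the first character, then move the first 3 characters to the end (rotate left by 3).
Working it through for "sandbox": intermediate "andbox", final "boxand".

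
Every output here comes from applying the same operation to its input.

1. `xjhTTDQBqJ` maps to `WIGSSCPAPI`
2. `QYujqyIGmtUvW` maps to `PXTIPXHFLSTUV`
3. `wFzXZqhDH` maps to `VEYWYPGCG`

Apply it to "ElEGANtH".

Each output is the input with this applied: shift every letter 1 place backward in the alphabet (wrapping around), then convert every letter to uppercase.
Starting from "ElEGANtH": after the first operation, "DkDFZMsG"; after the second, "DKDFZMSG".
(Check on "wFzXZqhDH": → "vEyWYpgCG" → "VEYWYPGCG" ✓)

DKDFZMSG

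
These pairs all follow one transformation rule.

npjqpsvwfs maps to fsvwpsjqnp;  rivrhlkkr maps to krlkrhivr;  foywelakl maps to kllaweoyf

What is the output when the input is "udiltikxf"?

xfikltdiu

In each case the input is transformed by: reverse the string, then swap each adjacent pair of characters (1↔2, 3↔4, ...).
Applying both steps to "udiltikxf": "fxkitlidu", then "xfikltdiu".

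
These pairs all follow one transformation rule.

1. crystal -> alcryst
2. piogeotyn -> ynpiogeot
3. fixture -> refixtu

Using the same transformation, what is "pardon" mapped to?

Each output is the input with this applied: move the last 2 characters to the front (rotate right by 2).
On "pardon" that produces "onpard".

onpard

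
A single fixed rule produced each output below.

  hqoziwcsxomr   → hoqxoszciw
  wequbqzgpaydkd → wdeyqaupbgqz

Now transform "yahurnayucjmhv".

The pattern: delete the last 2 characters, then take characters alternately from the front and the back (1st, last, 2nd, 2nd-last, ...).
Starting from "yahurnayucjmhv": after the first operation, "yahurnayucjm"; after the second, "ymajhcuuryna".

ymajhcuuryna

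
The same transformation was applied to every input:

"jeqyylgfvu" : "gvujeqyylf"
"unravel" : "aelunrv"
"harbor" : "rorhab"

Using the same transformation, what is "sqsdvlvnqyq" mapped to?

nyqsqsdvlvq

Each output is the input with this applied: move the last 3 characters to the front (rotate right by 3), then swap the first and last characters.
On "sqsdvlvnqyq": the first step gives "qyqsqsdvlvn", and the second then gives "nyqsqsdvlvq".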